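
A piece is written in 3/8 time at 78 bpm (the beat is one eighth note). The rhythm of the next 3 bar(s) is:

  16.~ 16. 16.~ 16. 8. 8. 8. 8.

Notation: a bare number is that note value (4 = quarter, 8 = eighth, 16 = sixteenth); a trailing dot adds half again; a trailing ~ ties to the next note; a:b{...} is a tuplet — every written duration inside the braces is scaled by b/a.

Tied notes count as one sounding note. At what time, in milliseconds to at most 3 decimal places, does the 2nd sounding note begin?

1. 0.0ms @ 0 + 1153.846ms (3/2)
2. 1153.846ms @ 3/2 + 1153.846ms (3/2)
3. 2307.692ms @ 3 + 1153.846ms (3/2)
4. 3461.538ms @ 9/2 + 1153.846ms (3/2)
5. 4615.385ms @ 6 + 1153.846ms (3/2)
6. 5769.231ms @ 15/2 + 1153.846ms (3/2)

note 2 onset = 3/2b = 1153.846ms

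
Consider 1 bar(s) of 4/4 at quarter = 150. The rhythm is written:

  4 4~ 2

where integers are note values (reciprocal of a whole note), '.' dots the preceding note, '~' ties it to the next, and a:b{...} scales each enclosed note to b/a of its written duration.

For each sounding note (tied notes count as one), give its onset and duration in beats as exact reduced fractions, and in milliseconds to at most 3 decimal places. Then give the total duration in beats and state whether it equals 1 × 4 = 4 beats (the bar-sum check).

1) 0.0ms=0b +400.0ms=1b
2) 400.0ms=1b +1200.0ms=3b
Σ=4b of 4 (150bpm 4/4) — PASS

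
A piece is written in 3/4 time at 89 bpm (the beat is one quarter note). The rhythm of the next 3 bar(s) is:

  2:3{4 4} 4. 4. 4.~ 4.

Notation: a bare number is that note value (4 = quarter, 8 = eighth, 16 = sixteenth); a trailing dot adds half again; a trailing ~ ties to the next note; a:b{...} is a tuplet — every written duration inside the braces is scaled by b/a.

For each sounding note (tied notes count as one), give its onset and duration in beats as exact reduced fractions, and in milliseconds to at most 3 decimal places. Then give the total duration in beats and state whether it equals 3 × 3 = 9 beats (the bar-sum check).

1) 0.0ms=0b +1011.236ms=3/2b
2) 1011.236ms=3/2b +1011.236ms=3/2b
3) 2022.472ms=3b +1011.236ms=3/2b
4) 3033.708ms=9/2b +1011.236ms=3/2b
5) 4044.944ms=6b +2022.472ms=3b
Σ=9b of 9 (89bpm 3/4) — PASS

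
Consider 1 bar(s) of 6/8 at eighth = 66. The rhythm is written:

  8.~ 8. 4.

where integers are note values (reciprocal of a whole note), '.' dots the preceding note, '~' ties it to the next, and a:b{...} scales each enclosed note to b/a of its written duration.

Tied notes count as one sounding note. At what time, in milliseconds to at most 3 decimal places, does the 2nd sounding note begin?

note 2 onset = 3b = 2727.273ms

1. 0.0ms @ 0 + 2727.273ms (3)
2. 2727.273ms @ 3 + 2727.273ms (3)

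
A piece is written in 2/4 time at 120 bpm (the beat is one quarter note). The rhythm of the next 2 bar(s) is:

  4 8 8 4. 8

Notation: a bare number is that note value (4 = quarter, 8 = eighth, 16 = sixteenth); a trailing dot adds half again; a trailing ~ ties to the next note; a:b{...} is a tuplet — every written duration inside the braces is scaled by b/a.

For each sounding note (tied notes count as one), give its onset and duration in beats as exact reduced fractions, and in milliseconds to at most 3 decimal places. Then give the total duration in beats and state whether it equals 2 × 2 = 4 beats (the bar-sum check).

1) 0.0ms=0b +500.0ms=1b
2) 500.0ms=1b +250.0ms=1/2b
3) 750.0ms=3/2b +250.0ms=1/2b
4) 1000.0ms=2b +750.0ms=3/2b
5) 1750.0ms=7/2b +250.0ms=1/2b
Σ=4b of 4 (120bpm 2/4) — PASS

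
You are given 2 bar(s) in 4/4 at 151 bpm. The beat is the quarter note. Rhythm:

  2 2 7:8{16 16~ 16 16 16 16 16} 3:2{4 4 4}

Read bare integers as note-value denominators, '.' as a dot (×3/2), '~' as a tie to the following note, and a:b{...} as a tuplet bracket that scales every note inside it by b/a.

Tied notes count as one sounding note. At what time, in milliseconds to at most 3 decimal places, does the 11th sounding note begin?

1. 0.0ms @ 0 + 794.702ms (2)
2. 794.702ms @ 2 + 794.702ms (2)
3. 1589.404ms @ 4 + 113.529ms (2/7)
4. 1702.933ms @ 30/7 + 227.058ms (4/7)
5. 1929.991ms @ 34/7 + 113.529ms (2/7)
6. 2043.519ms @ 36/7 + 113.529ms (2/7)
7. 2157.048ms @ 38/7 + 113.529ms (2/7)
8. 2270.577ms @ 40/7 + 113.529ms (2/7)
9. 2384.106ms @ 6 + 264.901ms (2/3)
10. 2649.007ms @ 20/3 + 264.901ms (2/3)
11. 2913.907ms @ 22/3 + 264.901ms (2/3)

note 11 onset = 22/3b = 2913.907ms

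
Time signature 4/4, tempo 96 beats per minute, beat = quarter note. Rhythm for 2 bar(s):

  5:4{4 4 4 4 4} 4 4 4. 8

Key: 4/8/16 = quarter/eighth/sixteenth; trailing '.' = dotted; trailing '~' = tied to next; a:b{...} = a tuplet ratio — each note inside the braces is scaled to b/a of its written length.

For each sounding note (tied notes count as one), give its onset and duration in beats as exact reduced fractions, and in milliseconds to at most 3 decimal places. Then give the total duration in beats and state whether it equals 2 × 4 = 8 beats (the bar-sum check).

1) 0.0ms=0b +500.0ms=4/5b
2) 500.0ms=4/5b +500.0ms=4/5b
3) 1000.0ms=8/5b +500.0ms=4/5b
4) 1500.0ms=12/5b +500.0ms=4/5b
5) 2000.0ms=16/5b +500.0ms=4/5b
6) 2500.0ms=4b +625.0ms=1b
7) 3125.0ms=5b +625.0ms=1b
8) 3750.0ms=6b +937.5ms=3/2b
9) 4687.5ms=15/2b +312.5ms=1/2b
Σ=8b of 8 (96bpm 4/4) — PASS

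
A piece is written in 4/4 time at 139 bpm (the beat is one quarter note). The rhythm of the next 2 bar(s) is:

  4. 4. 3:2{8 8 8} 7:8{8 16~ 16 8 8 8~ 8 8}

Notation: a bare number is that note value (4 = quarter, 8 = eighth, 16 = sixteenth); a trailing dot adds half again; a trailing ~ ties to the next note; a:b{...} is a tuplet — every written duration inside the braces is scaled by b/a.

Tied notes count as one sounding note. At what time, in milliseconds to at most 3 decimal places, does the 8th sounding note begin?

1. 0.0ms @ 0 + 647.482ms (3/2)
2. 647.482ms @ 3/2 + 647.482ms (3/2)
3. 1294.964ms @ 3 + 143.885ms (1/3)
4. 1438.849ms @ 10/3 + 143.885ms (1/3)
5. 1582.734ms @ 11/3 + 143.885ms (1/3)
6. 1726.619ms @ 4 + 246.66ms (4/7)
7. 1973.279ms @ 32/7 + 246.66ms (4/7)
8. 2219.938ms @ 36/7 + 246.66ms (4/7)
9. 2466.598ms @ 40/7 + 246.66ms (4/7)
10. 2713.258ms @ 44/7 + 493.32ms (8/7)
11. 3206.578ms @ 52/7 + 246.66ms (4/7)

note 8 onset = 36/7b = 2219.938ms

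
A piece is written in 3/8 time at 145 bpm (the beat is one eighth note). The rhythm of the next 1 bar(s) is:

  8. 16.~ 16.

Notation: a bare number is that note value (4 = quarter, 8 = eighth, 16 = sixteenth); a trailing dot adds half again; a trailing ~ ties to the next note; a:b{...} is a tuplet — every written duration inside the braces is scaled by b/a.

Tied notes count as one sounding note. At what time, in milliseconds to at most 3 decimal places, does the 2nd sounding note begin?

note 2 onset = 3/2b = 620.69ms

1. 0.0ms @ 0 + 620.69ms (3/2)
2. 620.69ms @ 3/2 + 620.69ms (3/2)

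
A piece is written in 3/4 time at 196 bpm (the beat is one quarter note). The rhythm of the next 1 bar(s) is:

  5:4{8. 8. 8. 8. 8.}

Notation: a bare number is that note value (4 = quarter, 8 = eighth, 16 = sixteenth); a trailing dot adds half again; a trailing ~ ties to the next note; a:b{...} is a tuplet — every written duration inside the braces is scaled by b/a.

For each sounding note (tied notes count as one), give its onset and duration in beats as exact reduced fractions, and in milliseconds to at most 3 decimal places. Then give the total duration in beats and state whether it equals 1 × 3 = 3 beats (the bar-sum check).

1) 0.0ms=0b +183.673ms=3/5b
2) 183.673ms=3/5b +183.673ms=3/5b
3) 367.347ms=6/5b +183.673ms=3/5b
4) 551.02ms=9/5b +183.673ms=3/5b
5) 734.694ms=12/5b +183.673ms=3/5b
Σ=3b of 3 (196bpm 3/4) — PASS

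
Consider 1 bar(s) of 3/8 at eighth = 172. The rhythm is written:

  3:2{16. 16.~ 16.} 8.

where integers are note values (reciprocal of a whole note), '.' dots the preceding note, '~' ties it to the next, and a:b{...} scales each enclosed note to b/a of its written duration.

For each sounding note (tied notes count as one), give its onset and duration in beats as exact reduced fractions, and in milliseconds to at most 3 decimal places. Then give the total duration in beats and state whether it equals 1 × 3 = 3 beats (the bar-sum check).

1) 0.0ms=0b +174.419ms=1/2b
2) 174.419ms=1/2b +348.837ms=1b
3) 523.256ms=3/2b +523.256ms=3/2b
Σ=3b of 3 (172bpm 3/8) — PASS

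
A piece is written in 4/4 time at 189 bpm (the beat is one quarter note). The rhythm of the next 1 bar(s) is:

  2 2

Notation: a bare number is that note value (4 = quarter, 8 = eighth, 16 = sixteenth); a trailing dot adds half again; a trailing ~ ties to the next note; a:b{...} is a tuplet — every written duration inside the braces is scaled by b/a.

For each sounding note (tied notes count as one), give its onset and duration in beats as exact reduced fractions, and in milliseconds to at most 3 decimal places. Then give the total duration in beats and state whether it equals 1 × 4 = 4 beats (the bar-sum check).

1) 0.0ms=0b +634.921ms=2b
2) 634.921ms=2b +634.921ms=2b
Σ=4b of 4 (189bpm 4/4) — PASS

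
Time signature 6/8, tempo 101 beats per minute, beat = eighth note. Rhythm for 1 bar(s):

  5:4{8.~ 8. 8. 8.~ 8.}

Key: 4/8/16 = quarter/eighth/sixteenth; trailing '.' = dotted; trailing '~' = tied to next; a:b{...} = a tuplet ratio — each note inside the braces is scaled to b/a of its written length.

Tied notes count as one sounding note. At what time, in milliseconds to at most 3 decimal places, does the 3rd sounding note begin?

note 3 onset = 18/5b = 2138.614ms

1. 0.0ms @ 0 + 1425.743ms (12/5)
2. 1425.743ms @ 12/5 + 712.871ms (6/5)
3. 2138.614ms @ 18/5 + 1425.743ms (12/5)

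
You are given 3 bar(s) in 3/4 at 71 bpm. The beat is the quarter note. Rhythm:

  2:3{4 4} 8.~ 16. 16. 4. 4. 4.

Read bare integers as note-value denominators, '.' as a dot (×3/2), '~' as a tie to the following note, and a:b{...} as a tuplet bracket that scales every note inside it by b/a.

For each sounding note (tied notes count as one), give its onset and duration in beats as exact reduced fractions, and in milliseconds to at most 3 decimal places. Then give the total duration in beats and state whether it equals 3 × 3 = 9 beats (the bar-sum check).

1) 0.0ms=0b +1267.606ms=3/2b
2) 1267.606ms=3/2b +1267.606ms=3/2b
3) 2535.211ms=3b +950.704ms=9/8b
4) 3485.915ms=33/8b +316.901ms=3/8b
5) 3802.817ms=9/2b +1267.606ms=3/2b
6) 5070.423ms=6b +1267.606ms=3/2b
7) 6338.028ms=15/2b +1267.606ms=3/2b
Σ=9b of 9 (71bpm 3/4) — PASS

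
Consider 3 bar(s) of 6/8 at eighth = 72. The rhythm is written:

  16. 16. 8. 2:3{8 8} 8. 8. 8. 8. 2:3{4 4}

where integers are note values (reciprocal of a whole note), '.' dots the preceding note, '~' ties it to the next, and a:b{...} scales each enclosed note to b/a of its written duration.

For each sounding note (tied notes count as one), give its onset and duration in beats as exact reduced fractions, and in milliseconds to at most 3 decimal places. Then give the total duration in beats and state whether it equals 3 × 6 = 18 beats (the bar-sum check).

1) 0.0ms=0b +625.0ms=3/4b
2) 625.0ms=3/4b +625.0ms=3/4b
3) 1250.0ms=3/2b +1250.0ms=3/2b
4) 2500.0ms=3b +1250.0ms=3/2b
5) 3750.0ms=9/2b +1250.0ms=3/2b
6) 5000.0ms=6b +1250.0ms=3/2b
7) 6250.0ms=15/2b +1250.0ms=3/2b
8) 7500.0ms=9b +1250.0ms=3/2b
9) 8750.0ms=21/2b +1250.0ms=3/2b
10) 10000.0ms=12b +2500.0ms=3b
11) 12500.0ms=15b +2500.0ms=3b
Σ=18b of 18 (72bpm 6/8) — PASS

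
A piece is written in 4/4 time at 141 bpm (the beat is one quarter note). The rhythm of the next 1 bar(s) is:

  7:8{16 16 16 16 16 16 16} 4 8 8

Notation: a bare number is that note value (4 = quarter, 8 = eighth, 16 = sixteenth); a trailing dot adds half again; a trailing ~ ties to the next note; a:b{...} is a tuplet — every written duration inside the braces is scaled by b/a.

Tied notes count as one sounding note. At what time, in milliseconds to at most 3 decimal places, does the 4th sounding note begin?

1. 0.0ms @ 0 + 121.581ms (2/7)
2. 121.581ms @ 2/7 + 121.581ms (2/7)
3. 243.161ms @ 4/7 + 121.581ms (2/7)
4. 364.742ms @ 6/7 + 121.581ms (2/7)
5. 486.322ms @ 8/7 + 121.581ms (2/7)
6. 607.903ms @ 10/7 + 121.581ms (2/7)
7. 729.483ms @ 12/7 + 121.581ms (2/7)
8. 851.064ms @ 2 + 425.532ms (1)
9. 1276.596ms @ 3 + 212.766ms (1/2)
10. 1489.362ms @ 7/2 + 212.766ms (1/2)

note 4 onset = 6/7b = 364.742ms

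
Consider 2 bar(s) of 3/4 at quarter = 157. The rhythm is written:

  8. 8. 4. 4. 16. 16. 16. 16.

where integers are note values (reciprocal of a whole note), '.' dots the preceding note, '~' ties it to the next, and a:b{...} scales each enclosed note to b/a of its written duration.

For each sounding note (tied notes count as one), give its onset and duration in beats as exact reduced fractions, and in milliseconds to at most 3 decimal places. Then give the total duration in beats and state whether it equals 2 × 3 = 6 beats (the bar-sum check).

1) 0.0ms=0b +286.624ms=3/4b
2) 286.624ms=3/4b +286.624ms=3/4b
3) 573.248ms=3/2b +573.248ms=3/2b
4) 1146.497ms=3b +573.248ms=3/2b
5) 1719.745ms=9/2b +143.312ms=3/8b
6) 1863.057ms=39/8b +143.312ms=3/8b
7) 2006.369ms=21/4b +143.312ms=3/8b
8) 2149.682ms=45/8b +143.312ms=3/8b
Σ=6b of 6 (157bpm 3/4) — PASS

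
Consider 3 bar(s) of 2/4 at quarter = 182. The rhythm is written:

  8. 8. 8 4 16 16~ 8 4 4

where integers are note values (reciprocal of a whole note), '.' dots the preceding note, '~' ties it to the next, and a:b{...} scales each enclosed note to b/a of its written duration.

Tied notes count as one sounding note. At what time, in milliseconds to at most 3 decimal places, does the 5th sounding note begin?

1. 0.0ms @ 0 + 247.253ms (3/4)
2. 247.253ms @ 3/4 + 247.253ms (3/4)
3. 494.505ms @ 3/2 + 164.835ms (1/2)
4. 659.341ms @ 2 + 329.67ms (1)
5. 989.011ms @ 3 + 82.418ms (1/4)
6. 1071.429ms @ 13/4 + 247.253ms (3/4)
7. 1318.681ms @ 4 + 329.67ms (1)
8. 1648.352ms @ 5 + 329.67ms (1)

note 5 onset = 3b = 989.011ms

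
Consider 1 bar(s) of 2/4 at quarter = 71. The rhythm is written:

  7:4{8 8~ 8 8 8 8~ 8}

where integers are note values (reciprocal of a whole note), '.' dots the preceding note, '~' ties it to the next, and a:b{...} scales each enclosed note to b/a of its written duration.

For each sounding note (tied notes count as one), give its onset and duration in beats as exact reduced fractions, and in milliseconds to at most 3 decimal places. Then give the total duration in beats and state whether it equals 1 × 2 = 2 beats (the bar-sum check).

1) 0.0ms=0b +241.449ms=2/7b
2) 241.449ms=2/7b +482.897ms=4/7b
3) 724.346ms=6/7b +241.449ms=2/7b
4) 965.795ms=8/7b +241.449ms=2/7b
5) 1207.243ms=10/7b +482.897ms=4/7b
Σ=2b of 2 (71bpm 2/4) — PASS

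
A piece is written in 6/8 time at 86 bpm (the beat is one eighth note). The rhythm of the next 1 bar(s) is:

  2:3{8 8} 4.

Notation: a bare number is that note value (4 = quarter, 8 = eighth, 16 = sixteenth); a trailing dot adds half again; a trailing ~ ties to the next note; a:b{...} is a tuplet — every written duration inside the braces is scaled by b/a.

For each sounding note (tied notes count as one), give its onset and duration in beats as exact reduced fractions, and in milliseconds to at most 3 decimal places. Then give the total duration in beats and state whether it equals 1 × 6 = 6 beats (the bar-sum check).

1) 0.0ms=0b +1046.512ms=3/2b
2) 1046.512ms=3/2b +1046.512ms=3/2b
3) 2093.023ms=3b +2093.023ms=3b
Σ=6b of 6 (86bpm 6/8) — PASS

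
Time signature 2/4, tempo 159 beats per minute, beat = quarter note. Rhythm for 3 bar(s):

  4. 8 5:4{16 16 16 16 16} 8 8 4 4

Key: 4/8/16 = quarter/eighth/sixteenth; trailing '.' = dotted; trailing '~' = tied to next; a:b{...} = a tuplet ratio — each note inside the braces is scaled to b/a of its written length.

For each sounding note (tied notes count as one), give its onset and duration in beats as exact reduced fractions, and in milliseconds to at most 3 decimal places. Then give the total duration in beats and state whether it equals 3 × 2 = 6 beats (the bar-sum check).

1) 0.0ms=0b +566.038ms=3/2b
2) 566.038ms=3/2b +188.679ms=1/2b
3) 754.717ms=2b +75.472ms=1/5b
4) 830.189ms=11/5b +75.472ms=1/5b
5) 905.66ms=12/5b +75.472ms=1/5b
6) 981.132ms=13/5b +75.472ms=1/5b
7) 1056.604ms=14/5b +75.472ms=1/5b
8) 1132.075ms=3b +188.679ms=1/2b
9) 1320.755ms=7/2b +188.679ms=1/2b
10) 1509.434ms=4b +377.358ms=1b
11) 1886.792ms=5b +377.358ms=1b
Σ=6b of 6 (159bpm 2/4) — PASS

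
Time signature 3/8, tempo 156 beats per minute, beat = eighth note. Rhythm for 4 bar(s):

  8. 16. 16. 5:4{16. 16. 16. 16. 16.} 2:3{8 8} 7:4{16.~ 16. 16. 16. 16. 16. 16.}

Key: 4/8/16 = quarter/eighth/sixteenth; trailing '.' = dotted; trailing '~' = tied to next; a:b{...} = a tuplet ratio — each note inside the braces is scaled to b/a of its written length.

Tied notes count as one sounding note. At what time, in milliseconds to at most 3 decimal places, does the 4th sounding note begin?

note 4 onset = 3b = 1153.846ms

1. 0.0ms @ 0 + 576.923ms (3/2)
2. 576.923ms @ 3/2 + 288.462ms (3/4)
3. 865.385ms @ 9/4 + 288.462ms (3/4)
4. 1153.846ms @ 3 + 230.769ms (3/5)
5. 1384.615ms @ 18/5 + 230.769ms (3/5)
6. 1615.385ms @ 21/5 + 230.769ms (3/5)
7. 1846.154ms @ 24/5 + 230.769ms (3/5)
8. 2076.923ms @ 27/5 + 230.769ms (3/5)
9. 2307.692ms @ 6 + 576.923ms (3/2)
10. 2884.615ms @ 15/2 + 576.923ms (3/2)
11. 3461.538ms @ 9 + 329.67ms (6/7)
12. 3791.209ms @ 69/7 + 164.835ms (3/7)
13. 3956.044ms @ 72/7 + 164.835ms (3/7)
14. 4120.879ms @ 75/7 + 164.835ms (3/7)
15. 4285.714ms @ 78/7 + 164.835ms (3/7)
16. 4450.549ms @ 81/7 + 164.835ms (3/7)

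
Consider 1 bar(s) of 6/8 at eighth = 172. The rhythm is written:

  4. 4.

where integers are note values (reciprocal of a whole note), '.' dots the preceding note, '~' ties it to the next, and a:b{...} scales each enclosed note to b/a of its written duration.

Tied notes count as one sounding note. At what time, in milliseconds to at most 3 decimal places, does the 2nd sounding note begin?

1. 0.0ms @ 0 + 1046.512ms (3)
2. 1046.512ms @ 3 + 1046.512ms (3)

note 2 onset = 3b = 1046.512ms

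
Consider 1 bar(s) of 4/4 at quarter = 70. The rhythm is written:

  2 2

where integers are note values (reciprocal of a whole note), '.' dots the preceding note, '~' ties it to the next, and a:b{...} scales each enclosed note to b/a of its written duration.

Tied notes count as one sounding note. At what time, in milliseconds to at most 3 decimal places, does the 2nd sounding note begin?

1. 0.0ms @ 0 + 1714.286ms (2)
2. 1714.286ms @ 2 + 1714.286ms (2)

note 2 onset = 2b = 1714.286ms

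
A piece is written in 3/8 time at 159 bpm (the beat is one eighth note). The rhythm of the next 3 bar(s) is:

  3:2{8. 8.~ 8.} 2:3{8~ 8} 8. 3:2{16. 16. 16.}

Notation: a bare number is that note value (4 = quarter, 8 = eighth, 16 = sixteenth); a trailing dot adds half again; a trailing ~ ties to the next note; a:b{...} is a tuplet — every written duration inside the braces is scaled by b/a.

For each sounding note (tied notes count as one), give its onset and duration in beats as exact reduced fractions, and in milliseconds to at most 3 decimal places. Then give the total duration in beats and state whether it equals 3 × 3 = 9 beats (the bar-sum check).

1) 0.0ms=0b +377.358ms=1b
2) 377.358ms=1b +754.717ms=2b
3) 1132.075ms=3b +1132.075ms=3b
4) 2264.151ms=6b +566.038ms=3/2b
5) 2830.189ms=15/2b +188.679ms=1/2b
6) 3018.868ms=8b +188.679ms=1/2b
7) 3207.547ms=17/2b +188.679ms=1/2b
Σ=9b of 9 (159bpm 3/8) — PASS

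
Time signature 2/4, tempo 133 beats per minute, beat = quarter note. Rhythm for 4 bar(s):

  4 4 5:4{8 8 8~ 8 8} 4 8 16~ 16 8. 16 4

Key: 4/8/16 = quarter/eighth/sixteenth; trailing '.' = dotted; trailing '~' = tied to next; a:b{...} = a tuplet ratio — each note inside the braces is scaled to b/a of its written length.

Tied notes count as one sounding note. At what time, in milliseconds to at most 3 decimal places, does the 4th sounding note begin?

1. 0.0ms @ 0 + 451.128ms (1)
2. 451.128ms @ 1 + 451.128ms (1)
3. 902.256ms @ 2 + 180.451ms (2/5)
4. 1082.707ms @ 12/5 + 180.451ms (2/5)
5. 1263.158ms @ 14/5 + 360.902ms (4/5)
6. 1624.06ms @ 18/5 + 180.451ms (2/5)
7. 1804.511ms @ 4 + 451.128ms (1)
8. 2255.639ms @ 5 + 225.564ms (1/2)
9. 2481.203ms @ 11/2 + 225.564ms (1/2)
10. 2706.767ms @ 6 + 338.346ms (3/4)
11. 3045.113ms @ 27/4 + 112.782ms (1/4)
12. 3157.895ms @ 7 + 451.128ms (1)

note 4 onset = 12/5b = 1082.707ms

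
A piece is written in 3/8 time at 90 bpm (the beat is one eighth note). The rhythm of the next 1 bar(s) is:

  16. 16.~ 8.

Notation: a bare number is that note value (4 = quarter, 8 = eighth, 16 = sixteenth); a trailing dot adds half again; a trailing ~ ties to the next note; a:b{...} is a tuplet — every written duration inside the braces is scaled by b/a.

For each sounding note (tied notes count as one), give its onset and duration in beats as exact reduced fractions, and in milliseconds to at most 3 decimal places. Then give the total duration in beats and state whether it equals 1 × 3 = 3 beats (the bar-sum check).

1) 0.0ms=0b +500.0ms=3/4b
2) 500.0ms=3/4b +1500.0ms=9/4b
Σ=3b of 3 (90bpm 3/8) — PASS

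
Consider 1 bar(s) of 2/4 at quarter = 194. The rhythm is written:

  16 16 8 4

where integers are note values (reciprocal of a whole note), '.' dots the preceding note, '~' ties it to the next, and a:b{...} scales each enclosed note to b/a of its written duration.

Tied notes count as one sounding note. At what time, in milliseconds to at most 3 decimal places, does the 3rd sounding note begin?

1. 0.0ms @ 0 + 77.32ms (1/4)
2. 77.32ms @ 1/4 + 77.32ms (1/4)
3. 154.639ms @ 1/2 + 154.639ms (1/2)
4. 309.278ms @ 1 + 309.278ms (1)

note 3 onset = 1/2b = 154.639ms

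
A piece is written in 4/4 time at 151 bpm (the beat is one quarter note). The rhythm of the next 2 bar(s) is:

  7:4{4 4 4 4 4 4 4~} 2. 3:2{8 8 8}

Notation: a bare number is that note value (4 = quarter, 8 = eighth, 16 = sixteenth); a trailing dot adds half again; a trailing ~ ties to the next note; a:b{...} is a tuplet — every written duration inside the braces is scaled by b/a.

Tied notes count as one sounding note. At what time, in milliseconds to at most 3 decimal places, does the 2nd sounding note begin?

note 2 onset = 4/7b = 227.058ms

1. 0.0ms @ 0 + 227.058ms (4/7)
2. 227.058ms @ 4/7 + 227.058ms (4/7)
3. 454.115ms @ 8/7 + 227.058ms (4/7)
4. 681.173ms @ 12/7 + 227.058ms (4/7)
5. 908.231ms @ 16/7 + 227.058ms (4/7)
6. 1135.289ms @ 20/7 + 227.058ms (4/7)
7. 1362.346ms @ 24/7 + 1419.111ms (25/7)
8. 2781.457ms @ 7 + 132.45ms (1/3)
9. 2913.907ms @ 22/3 + 132.45ms (1/3)
10. 3046.358ms @ 23/3 + 132.45ms (1/3)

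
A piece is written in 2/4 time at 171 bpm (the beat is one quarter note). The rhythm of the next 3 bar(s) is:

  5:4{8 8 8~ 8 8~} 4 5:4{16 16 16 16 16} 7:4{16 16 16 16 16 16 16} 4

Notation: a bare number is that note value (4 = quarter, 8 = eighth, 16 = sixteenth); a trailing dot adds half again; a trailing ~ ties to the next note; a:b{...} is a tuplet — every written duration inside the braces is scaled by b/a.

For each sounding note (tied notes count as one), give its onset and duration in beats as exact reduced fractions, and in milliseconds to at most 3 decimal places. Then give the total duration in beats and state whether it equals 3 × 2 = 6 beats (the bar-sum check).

1) 0.0ms=0b +140.351ms=2/5b
2) 140.351ms=2/5b +140.351ms=2/5b
3) 280.702ms=4/5b +280.702ms=4/5b
4) 561.404ms=8/5b +491.228ms=7/5b
5) 1052.632ms=3b +70.175ms=1/5b
6) 1122.807ms=16/5b +70.175ms=1/5b
7) 1192.982ms=17/5b +70.175ms=1/5b
8) 1263.158ms=18/5b +70.175ms=1/5b
9) 1333.333ms=19/5b +70.175ms=1/5b
10) 1403.509ms=4b +50.125ms=1/7b
11) 1453.634ms=29/7b +50.125ms=1/7b
12) 1503.759ms=30/7b +50.125ms=1/7b
13) 1553.885ms=31/7b +50.125ms=1/7b
14) 1604.01ms=32/7b +50.125ms=1/7b
15) 1654.135ms=33/7b +50.125ms=1/7b
16) 1704.261ms=34/7b +50.125ms=1/7b
17) 1754.386ms=5b +350.877ms=1b
Σ=6b of 6 (171bpm 2/4) — PASS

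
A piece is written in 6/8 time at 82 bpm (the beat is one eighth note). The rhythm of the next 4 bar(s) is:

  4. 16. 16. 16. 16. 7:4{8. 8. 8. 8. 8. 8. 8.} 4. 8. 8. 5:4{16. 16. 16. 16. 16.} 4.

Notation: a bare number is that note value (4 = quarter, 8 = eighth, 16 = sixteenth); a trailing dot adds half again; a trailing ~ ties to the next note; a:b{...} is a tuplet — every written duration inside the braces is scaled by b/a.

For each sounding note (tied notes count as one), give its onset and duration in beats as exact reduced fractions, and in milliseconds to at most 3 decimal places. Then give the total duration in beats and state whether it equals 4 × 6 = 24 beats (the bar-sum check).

1) 0.0ms=0b +2195.122ms=3b
2) 2195.122ms=3b +548.78ms=3/4b
3) 2743.902ms=15/4b +548.78ms=3/4b
4) 3292.683ms=9/2b +548.78ms=3/4b
5) 3841.463ms=21/4b +548.78ms=3/4b
6) 4390.244ms=6b +627.178ms=6/7b
7) 5017.422ms=48/7b +627.178ms=6/7b
8) 5644.599ms=54/7b +627.178ms=6/7b
9) 6271.777ms=60/7b +627.178ms=6/7b
10) 6898.955ms=66/7b +627.178ms=6/7b
11) 7526.132ms=72/7b +627.178ms=6/7b
12) 8153.31ms=78/7b +627.178ms=6/7b
13) 8780.488ms=12b +2195.122ms=3b
14) 10975.61ms=15b +1097.561ms=3/2b
15) 12073.171ms=33/2b +1097.561ms=3/2b
16) 13170.732ms=18b +439.024ms=3/5b
17) 13609.756ms=93/5b +439.024ms=3/5b
18) 14048.78ms=96/5b +439.024ms=3/5b
19) 14487.805ms=99/5b +439.024ms=3/5b
20) 14926.829ms=102/5b +439.024ms=3/5b
21) 15365.854ms=21b +2195.122ms=3b
Σ=24b of 24 (82bpm 6/8) — PASS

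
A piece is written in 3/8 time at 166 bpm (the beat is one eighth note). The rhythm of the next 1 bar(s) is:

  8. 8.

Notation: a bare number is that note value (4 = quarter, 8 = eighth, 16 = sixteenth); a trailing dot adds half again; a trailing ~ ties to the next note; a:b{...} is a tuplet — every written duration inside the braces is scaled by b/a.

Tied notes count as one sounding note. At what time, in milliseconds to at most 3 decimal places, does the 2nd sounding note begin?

note 2 onset = 3/2b = 542.169ms

1. 0.0ms @ 0 + 542.169ms (3/2)
2. 542.169ms @ 3/2 + 542.169ms (3/2)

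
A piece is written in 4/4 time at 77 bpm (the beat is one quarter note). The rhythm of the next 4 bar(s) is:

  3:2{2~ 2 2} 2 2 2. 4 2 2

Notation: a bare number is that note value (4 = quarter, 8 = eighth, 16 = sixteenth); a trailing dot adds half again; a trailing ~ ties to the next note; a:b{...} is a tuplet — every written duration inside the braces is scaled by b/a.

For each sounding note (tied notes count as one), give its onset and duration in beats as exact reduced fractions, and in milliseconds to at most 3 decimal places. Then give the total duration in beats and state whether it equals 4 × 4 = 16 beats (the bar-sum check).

1) 0.0ms=0b +2077.922ms=8/3b
2) 2077.922ms=8/3b +1038.961ms=4/3b
3) 3116.883ms=4b +1558.442ms=2b
4) 4675.325ms=6b +1558.442ms=2b
5) 6233.766ms=8b +2337.662ms=3b
6) 8571.429ms=11b +779.221ms=1b
7) 9350.649ms=12b +1558.442ms=2b
8) 10909.091ms=14b +1558.442ms=2b
Σ=16b of 16 (77bpm 4/4) — PASS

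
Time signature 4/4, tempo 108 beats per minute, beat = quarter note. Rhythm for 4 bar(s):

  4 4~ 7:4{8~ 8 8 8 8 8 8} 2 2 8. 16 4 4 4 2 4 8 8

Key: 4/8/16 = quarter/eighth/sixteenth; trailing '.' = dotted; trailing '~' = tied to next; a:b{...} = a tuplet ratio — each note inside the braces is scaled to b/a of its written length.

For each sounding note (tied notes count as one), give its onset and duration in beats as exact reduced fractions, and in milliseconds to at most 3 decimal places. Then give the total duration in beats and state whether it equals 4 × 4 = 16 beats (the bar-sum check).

1) 0.0ms=0b +555.556ms=1b
2) 555.556ms=1b +873.016ms=11/7b
3) 1428.571ms=18/7b +158.73ms=2/7b
4) 1587.302ms=20/7b +158.73ms=2/7b
5) 1746.032ms=22/7b +158.73ms=2/7b
6) 1904.762ms=24/7b +158.73ms=2/7b
7) 2063.492ms=26/7b +158.73ms=2/7b
8) 2222.222ms=4b +1111.111ms=2b
9) 3333.333ms=6b +1111.111ms=2b
10) 4444.444ms=8b +416.667ms=3/4b
11) 4861.111ms=35/4b +138.889ms=1/4b
12) 5000.0ms=9b +555.556ms=1b
13) 5555.556ms=10b +555.556ms=1b
14) 6111.111ms=11b +555.556ms=1b
15) 6666.667ms=12b +1111.111ms=2b
16) 7777.778ms=14b +555.556ms=1b
17) 8333.333ms=15b +277.778ms=1/2b
18) 8611.111ms=31/2b +277.778ms=1/2b
Σ=16b of 16 (108bpm 4/4) — PASS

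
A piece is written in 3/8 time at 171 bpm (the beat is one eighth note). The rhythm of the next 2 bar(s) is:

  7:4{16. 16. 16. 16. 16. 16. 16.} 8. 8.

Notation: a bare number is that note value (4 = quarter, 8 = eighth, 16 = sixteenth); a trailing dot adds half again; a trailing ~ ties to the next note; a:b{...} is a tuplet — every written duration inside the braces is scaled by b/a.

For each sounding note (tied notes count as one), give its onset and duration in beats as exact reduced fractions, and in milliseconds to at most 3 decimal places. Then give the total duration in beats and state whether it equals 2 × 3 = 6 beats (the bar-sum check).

1) 0.0ms=0b +150.376ms=3/7b
2) 150.376ms=3/7b +150.376ms=3/7b
3) 300.752ms=6/7b +150.376ms=3/7b
4) 451.128ms=9/7b +150.376ms=3/7b
5) 601.504ms=12/7b +150.376ms=3/7b
6) 751.88ms=15/7b +150.376ms=3/7b
7) 902.256ms=18/7b +150.376ms=3/7b
8) 1052.632ms=3b +526.316ms=3/2b
9) 1578.947ms=9/2b +526.316ms=3/2b
Σ=6b of 6 (171bpm 3/8) — PASS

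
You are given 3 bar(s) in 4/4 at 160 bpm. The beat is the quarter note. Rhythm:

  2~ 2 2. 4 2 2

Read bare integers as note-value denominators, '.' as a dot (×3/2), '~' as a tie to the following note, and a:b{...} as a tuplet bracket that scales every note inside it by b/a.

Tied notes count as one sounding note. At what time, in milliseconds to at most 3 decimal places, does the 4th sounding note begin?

note 4 onset = 8b = 3000.0ms

1. 0.0ms @ 0 + 1500.0ms (4)
2. 1500.0ms @ 4 + 1125.0ms (3)
3. 2625.0ms @ 7 + 375.0ms (1)
4. 3000.0ms @ 8 + 750.0ms (2)
5. 3750.0ms @ 10 + 750.0ms (2)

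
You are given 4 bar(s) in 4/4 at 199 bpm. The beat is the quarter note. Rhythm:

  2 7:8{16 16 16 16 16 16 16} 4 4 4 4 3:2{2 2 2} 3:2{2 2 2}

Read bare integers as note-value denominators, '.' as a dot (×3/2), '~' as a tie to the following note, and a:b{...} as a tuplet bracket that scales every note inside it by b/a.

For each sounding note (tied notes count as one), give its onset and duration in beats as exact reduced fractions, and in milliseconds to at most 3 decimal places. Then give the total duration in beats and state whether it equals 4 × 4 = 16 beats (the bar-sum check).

1) 0.0ms=0b +603.015ms=2b
2) 603.015ms=2b +86.145ms=2/7b
3) 689.16ms=16/7b +86.145ms=2/7b
4) 775.305ms=18/7b +86.145ms=2/7b
5) 861.45ms=20/7b +86.145ms=2/7b
6) 947.595ms=22/7b +86.145ms=2/7b
7) 1033.74ms=24/7b +86.145ms=2/7b
8) 1119.885ms=26/7b +86.145ms=2/7b
9) 1206.03ms=4b +301.508ms=1b
10) 1507.538ms=5b +301.508ms=1b
11) 1809.045ms=6b +301.508ms=1b
12) 2110.553ms=7b +301.508ms=1b
13) 2412.06ms=8b +402.01ms=4/3b
14) 2814.07ms=28/3b +402.01ms=4/3b
15) 3216.08ms=32/3b +402.01ms=4/3b
16) 3618.09ms=12b +402.01ms=4/3b
17) 4020.101ms=40/3b +402.01ms=4/3b
18) 4422.111ms=44/3b +402.01ms=4/3b
Σ=16b of 16 (199bpm 4/4) — PASS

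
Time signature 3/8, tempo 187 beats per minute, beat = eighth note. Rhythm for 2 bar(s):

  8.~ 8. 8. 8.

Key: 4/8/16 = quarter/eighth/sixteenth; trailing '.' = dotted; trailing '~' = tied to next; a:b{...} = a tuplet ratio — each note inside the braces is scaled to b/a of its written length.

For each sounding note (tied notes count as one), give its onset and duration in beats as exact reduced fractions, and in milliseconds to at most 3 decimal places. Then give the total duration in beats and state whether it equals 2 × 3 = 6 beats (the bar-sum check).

1) 0.0ms=0b +962.567ms=3b
2) 962.567ms=3b +481.283ms=3/2b
3) 1443.85ms=9/2b +481.283ms=3/2b
Σ=6b of 6 (187bpm 3/8) — PASS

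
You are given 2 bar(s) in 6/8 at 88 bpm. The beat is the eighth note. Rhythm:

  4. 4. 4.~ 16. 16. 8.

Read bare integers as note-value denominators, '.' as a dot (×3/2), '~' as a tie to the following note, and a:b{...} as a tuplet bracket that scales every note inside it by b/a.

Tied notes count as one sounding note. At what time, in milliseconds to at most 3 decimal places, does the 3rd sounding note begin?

note 3 onset = 6b = 4090.909ms

1. 0.0ms @ 0 + 2045.455ms (3)
2. 2045.455ms @ 3 + 2045.455ms (3)
3. 4090.909ms @ 6 + 2556.818ms (15/4)
4. 6647.727ms @ 39/4 + 511.364ms (3/4)
5. 7159.091ms @ 21/2 + 1022.727ms (3/2)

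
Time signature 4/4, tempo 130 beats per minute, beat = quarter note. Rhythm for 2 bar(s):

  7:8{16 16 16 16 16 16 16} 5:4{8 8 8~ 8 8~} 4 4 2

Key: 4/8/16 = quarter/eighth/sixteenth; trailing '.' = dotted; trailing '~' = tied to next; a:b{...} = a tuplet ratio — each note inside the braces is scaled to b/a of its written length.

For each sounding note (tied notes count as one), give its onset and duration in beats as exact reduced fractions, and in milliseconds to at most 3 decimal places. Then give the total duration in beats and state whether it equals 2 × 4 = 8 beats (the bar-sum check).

1) 0.0ms=0b +131.868ms=2/7b
2) 131.868ms=2/7b +131.868ms=2/7b
3) 263.736ms=4/7b +131.868ms=2/7b
4) 395.604ms=6/7b +131.868ms=2/7b
5) 527.473ms=8/7b +131.868ms=2/7b
6) 659.341ms=10/7b +131.868ms=2/7b
7) 791.209ms=12/7b +131.868ms=2/7b
8) 923.077ms=2b +184.615ms=2/5b
9) 1107.692ms=12/5b +184.615ms=2/5b
10) 1292.308ms=14/5b +369.231ms=4/5b
11) 1661.538ms=18/5b +646.154ms=7/5b
12) 2307.692ms=5b +461.538ms=1b
13) 2769.231ms=6b +923.077ms=2b
Σ=8b of 8 (130bpm 4/4) — PASS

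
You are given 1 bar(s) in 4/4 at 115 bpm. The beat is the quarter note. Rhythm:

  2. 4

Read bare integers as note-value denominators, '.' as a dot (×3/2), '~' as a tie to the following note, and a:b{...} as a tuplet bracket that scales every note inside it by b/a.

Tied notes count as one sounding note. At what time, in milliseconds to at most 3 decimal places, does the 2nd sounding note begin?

note 2 onset = 3b = 1565.217ms

1. 0.0ms @ 0 + 1565.217ms (3)
2. 1565.217ms @ 3 + 521.739ms (1)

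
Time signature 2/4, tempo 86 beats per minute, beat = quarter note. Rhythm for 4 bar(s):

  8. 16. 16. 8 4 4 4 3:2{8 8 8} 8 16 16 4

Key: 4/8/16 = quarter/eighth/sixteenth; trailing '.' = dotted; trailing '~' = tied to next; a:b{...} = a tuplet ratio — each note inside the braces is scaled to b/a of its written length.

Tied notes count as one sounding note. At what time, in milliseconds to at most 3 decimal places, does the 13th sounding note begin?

1. 0.0ms @ 0 + 523.256ms (3/4)
2. 523.256ms @ 3/4 + 261.628ms (3/8)
3. 784.884ms @ 9/8 + 261.628ms (3/8)
4. 1046.512ms @ 3/2 + 348.837ms (1/2)
5. 1395.349ms @ 2 + 697.674ms (1)
6. 2093.023ms @ 3 + 697.674ms (1)
7. 2790.698ms @ 4 + 697.674ms (1)
8. 3488.372ms @ 5 + 232.558ms (1/3)
9. 3720.93ms @ 16/3 + 232.558ms (1/3)
10. 3953.488ms @ 17/3 + 232.558ms (1/3)
11. 4186.047ms @ 6 + 348.837ms (1/2)
12. 4534.884ms @ 13/2 + 174.419ms (1/4)
13. 4709.302ms @ 27/4 + 174.419ms (1/4)
14. 4883.721ms @ 7 + 697.674ms (1)

note 13 onset = 27/4b = 4709.302ms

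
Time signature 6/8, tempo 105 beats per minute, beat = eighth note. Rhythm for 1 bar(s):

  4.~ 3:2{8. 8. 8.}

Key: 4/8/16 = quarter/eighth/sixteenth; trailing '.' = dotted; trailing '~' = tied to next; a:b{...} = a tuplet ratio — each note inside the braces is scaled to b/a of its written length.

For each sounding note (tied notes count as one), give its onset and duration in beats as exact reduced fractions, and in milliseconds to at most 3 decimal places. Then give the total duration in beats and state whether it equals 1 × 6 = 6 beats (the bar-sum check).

1) 0.0ms=0b +2285.714ms=4b
2) 2285.714ms=4b +571.429ms=1b
3) 2857.143ms=5b +571.429ms=1b
Σ=6b of 6 (105bpm 6/8) — PASS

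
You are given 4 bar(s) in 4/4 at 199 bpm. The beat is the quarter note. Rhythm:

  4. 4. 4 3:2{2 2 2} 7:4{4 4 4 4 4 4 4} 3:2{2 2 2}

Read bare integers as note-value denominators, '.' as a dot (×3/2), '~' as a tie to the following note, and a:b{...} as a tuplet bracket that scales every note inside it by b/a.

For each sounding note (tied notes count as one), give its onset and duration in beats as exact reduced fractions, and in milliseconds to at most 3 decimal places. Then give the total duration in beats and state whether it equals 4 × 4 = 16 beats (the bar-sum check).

1) 0.0ms=0b +452.261ms=3/2b
2) 452.261ms=3/2b +452.261ms=3/2b
3) 904.523ms=3b +301.508ms=1b
4) 1206.03ms=4b +402.01ms=4/3b
5) 1608.04ms=16/3b +402.01ms=4/3b
6) 2010.05ms=20/3b +402.01ms=4/3b
7) 2412.06ms=8b +172.29ms=4/7b
8) 2584.35ms=60/7b +172.29ms=4/7b
9) 2756.64ms=64/7b +172.29ms=4/7b
10) 2928.93ms=68/7b +172.29ms=4/7b
11) 3101.22ms=72/7b +172.29ms=4/7b
12) 3273.51ms=76/7b +172.29ms=4/7b
13) 3445.8ms=80/7b +172.29ms=4/7b
14) 3618.09ms=12b +402.01ms=4/3b
15) 4020.101ms=40/3b +402.01ms=4/3b
16) 4422.111ms=44/3b +402.01ms=4/3b
Σ=16b of 16 (199bpm 4/4) — PASS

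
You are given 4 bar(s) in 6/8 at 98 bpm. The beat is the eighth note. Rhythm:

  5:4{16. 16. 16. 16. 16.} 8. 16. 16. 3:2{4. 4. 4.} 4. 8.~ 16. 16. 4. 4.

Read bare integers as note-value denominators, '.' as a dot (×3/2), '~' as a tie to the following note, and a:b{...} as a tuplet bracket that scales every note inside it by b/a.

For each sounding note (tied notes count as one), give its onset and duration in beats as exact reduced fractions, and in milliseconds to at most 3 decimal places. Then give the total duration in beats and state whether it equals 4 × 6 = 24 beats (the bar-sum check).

1) 0.0ms=0b +367.347ms=3/5b
2) 367.347ms=3/5b +367.347ms=3/5b
3) 734.694ms=6/5b +367.347ms=3/5b
4) 1102.041ms=9/5b +367.347ms=3/5b
5) 1469.388ms=12/5b +367.347ms=3/5b
6) 1836.735ms=3b +918.367ms=3/2b
7) 2755.102ms=9/2b +459.184ms=3/4b
8) 3214.286ms=21/4b +459.184ms=3/4b
9) 3673.469ms=6b +1224.49ms=2b
10) 4897.959ms=8b +1224.49ms=2b
11) 6122.449ms=10b +1224.49ms=2b
12) 7346.939ms=12b +1836.735ms=3b
13) 9183.673ms=15b +1377.551ms=9/4b
14) 10561.224ms=69/4b +459.184ms=3/4b
15) 11020.408ms=18b +1836.735ms=3b
16) 12857.143ms=21b +1836.735ms=3b
Σ=24b of 24 (98bpm 6/8) — PASS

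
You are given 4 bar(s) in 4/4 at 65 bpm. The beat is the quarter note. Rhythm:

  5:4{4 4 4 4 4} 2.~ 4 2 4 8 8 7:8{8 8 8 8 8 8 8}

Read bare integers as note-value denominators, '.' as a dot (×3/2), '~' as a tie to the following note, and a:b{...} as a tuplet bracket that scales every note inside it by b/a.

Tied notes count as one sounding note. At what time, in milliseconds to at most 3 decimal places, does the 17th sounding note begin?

note 17 onset = 108/7b = 14241.758ms

1. 0.0ms @ 0 + 738.462ms (4/5)
2. 738.462ms @ 4/5 + 738.462ms (4/5)
3. 1476.923ms @ 8/5 + 738.462ms (4/5)
4. 2215.385ms @ 12/5 + 738.462ms (4/5)
5. 2953.846ms @ 16/5 + 738.462ms (4/5)
6. 3692.308ms @ 4 + 3692.308ms (4)
7. 7384.615ms @ 8 + 1846.154ms (2)
8. 9230.769ms @ 10 + 923.077ms (1)
9. 10153.846ms @ 11 + 461.538ms (1/2)
10. 10615.385ms @ 23/2 + 461.538ms (1/2)
11. 11076.923ms @ 12 + 527.473ms (4/7)
12. 11604.396ms @ 88/7 + 527.473ms (4/7)
13. 12131.868ms @ 92/7 + 527.473ms (4/7)
14. 12659.341ms @ 96/7 + 527.473ms (4/7)
15. 13186.813ms @ 100/7 + 527.473ms (4/7)
16. 13714.286ms @ 104/7 + 527.473ms (4/7)
17. 14241.758ms @ 108/7 + 527.473ms (4/7)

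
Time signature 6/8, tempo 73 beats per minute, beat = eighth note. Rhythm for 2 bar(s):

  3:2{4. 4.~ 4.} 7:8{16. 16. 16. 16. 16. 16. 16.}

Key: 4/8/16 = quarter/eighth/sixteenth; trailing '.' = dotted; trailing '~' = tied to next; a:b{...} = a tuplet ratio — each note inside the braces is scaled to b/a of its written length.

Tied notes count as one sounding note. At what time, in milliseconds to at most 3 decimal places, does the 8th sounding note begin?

1. 0.0ms @ 0 + 1643.836ms (2)
2. 1643.836ms @ 2 + 3287.671ms (4)
3. 4931.507ms @ 6 + 704.501ms (6/7)
4. 5636.008ms @ 48/7 + 704.501ms (6/7)
5. 6340.509ms @ 54/7 + 704.501ms (6/7)
6. 7045.01ms @ 60/7 + 704.501ms (6/7)
7. 7749.511ms @ 66/7 + 704.501ms (6/7)
8. 8454.012ms @ 72/7 + 704.501ms (6/7)
9. 9158.513ms @ 78/7 + 704.501ms (6/7)

note 8 onset = 72/7b = 8454.012ms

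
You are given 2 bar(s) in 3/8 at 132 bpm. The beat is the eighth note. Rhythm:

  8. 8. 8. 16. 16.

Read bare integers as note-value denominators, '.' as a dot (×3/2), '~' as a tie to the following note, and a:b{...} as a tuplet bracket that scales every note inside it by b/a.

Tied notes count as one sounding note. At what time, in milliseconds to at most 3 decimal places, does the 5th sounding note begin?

1. 0.0ms @ 0 + 681.818ms (3/2)
2. 681.818ms @ 3/2 + 681.818ms (3/2)
3. 1363.636ms @ 3 + 681.818ms (3/2)
4. 2045.455ms @ 9/2 + 340.909ms (3/4)
5. 2386.364ms @ 21/4 + 340.909ms (3/4)

note 5 onset = 21/4b = 2386.364ms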